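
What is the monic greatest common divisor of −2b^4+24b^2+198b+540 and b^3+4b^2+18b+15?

b^2+3b+15

Apply the Euclidean algorithm:
  −2b^4+24b^2+198b+540 = (−2b+8)(b^3+4b^2+18b+15) + (28b^2+84b+420)
  b^3+4b^2+18b+15 = ((1/28)b+1/28)(28b^2+84b+420) + (0)
Last nonzero remainder: 28b^2+84b+420. Dividing through by 28 gives the monic gcd b^2+3b+15.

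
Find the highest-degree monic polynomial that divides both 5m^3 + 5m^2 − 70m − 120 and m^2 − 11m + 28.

Repeated division with remainder:
  5m^3 + 5m^2 − 70m − 120 = (5m + 60)(m^2 − 11m + 28) + (450m − 1800)
  m^2 − 11m + 28 = ((1/450)m − 7/450)(450m − 1800) + (0)
Last nonzero remainder: 450m − 1800. Dividing through by 450 gives the monic gcd m − 4.

m − 4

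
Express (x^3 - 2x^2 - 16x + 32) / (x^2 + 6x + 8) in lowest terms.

(x^2 - 6x + 8)/(x + 2)

Repeated division with remainder:
  x^3 - 2x^2 - 16x + 32 = (x - 8)(x^2 + 6x + 8) + (24x + 96)
  x^2 + 6x + 8 = ((1/24)x + 1/12)(24x + 96) + (0)
Last nonzero remainder: 24x + 96. Dividing through by 24 gives the monic gcd x + 4.
Cancel x + 4 from numerator and denominator to get the reduced form.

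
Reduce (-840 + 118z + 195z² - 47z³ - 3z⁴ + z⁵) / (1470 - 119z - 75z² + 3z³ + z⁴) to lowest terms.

Repeated division with remainder:
  z⁵ - 3z⁴ - 47z³ + 195z² + 118z - 840 = (z - 6)(z⁴ + 3z³ - 75z² - 119z + 1470) + (46z³ - 136z² - 2066z + 7980)
  z⁴ + 3z³ - 75z² - 119z + 1470 = ((1/46)z + 137/1058)(46z³ - 136z² - 2066z + 7980) + (-(6600/529)z² - (13200/529)z + 231000/529)
  46z³ - 136z² - 2066z + 7980 = (-(12167/3300)z + 10051/550)(-(6600/529)z² - (13200/529)z + 231000/529) + (0)
Last nonzero remainder: -(6600/529)z² - (13200/529)z + 231000/529. Dividing through by -6600/529 gives the monic gcd z² + 2z - 35.
Cancel z² + 2z - 35 from numerator and denominator to get the reduced form.

(24 - 2z - 5z² + z³)/(-42 + z + z²)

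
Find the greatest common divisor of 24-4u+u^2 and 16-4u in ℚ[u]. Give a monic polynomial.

Apply the Euclidean algorithm:
  u^2-4u+24 = (-(1/4)u)(-4u+16) + (24)
  -4u+16 = (-(1/6)u+2/3)(24) + (0)
The last nonzero remainder is the constant 24, so the polynomials are coprime and gcd = 1.

1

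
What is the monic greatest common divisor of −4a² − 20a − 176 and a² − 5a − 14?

1

By polynomial division,
  −4a² − 20a − 176 = (−4)(a² − 5a − 14) + (−40a − 232)
  a² − 5a − 14 = (−(1/40)a + 27/100)(−40a − 232) + (1216/25)
  −40a − 232 = (−(125/152)a − 725/152)(1216/25) + (0)
The last nonzero remainder is the constant 1216/25, so the polynomials are coprime and gcd = 1.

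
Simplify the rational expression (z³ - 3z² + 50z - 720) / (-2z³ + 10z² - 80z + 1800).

(-z + 8)/(2z - 20)

Repeated division with remainder:
  z³ - 3z² + 50z - 720 = (-1/2)(-2z³ + 10z² - 80z + 1800) + (2z² + 10z + 180)
  -2z³ + 10z² - 80z + 1800 = (-z + 10)(2z² + 10z + 180) + (0)
Last nonzero remainder: 2z² + 10z + 180. Dividing through by 2 gives the monic gcd z² + 5z + 90.
Cancel z² + 5z + 90 from numerator and denominator to get the reduced form.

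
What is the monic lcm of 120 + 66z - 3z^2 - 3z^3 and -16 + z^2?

Apply the Euclidean algorithm:
  -3z^3 - 3z^2 + 66z + 120 = (-3z - 3)(z^2 - 16) + (18z + 72)
  z^2 - 16 = ((1/18)z - 2/9)(18z + 72) + (0)
Last nonzero remainder: 18z + 72. Dividing through by 18 gives the monic gcd z + 4.
Then lcm(f, g) = f·g / gcd(f, g); expanding and making the result monic gives the answer.

160 + 48z - 26z^2 - 3z^3 + z^4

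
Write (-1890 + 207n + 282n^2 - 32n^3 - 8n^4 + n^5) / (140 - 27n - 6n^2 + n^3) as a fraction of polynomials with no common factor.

By polynomial division,
  n^5 - 8n^4 - 32n^3 + 282n^2 + 207n - 1890 = (n^2 - 2n - 17)(n^3 - 6n^2 - 27n + 140) + (-14n^2 + 28n + 490)
  n^3 - 6n^2 - 27n + 140 = (-(1/14)n + 2/7)(-14n^2 + 28n + 490) + (0)
Last nonzero remainder: -14n^2 + 28n + 490. Dividing through by -14 gives the monic gcd n^2 - 2n - 35.
Cancel n^2 - 2n - 35 from numerator and denominator to get the reduced form.

(54 - 9n - 6n^2 + n^3)/(-4 + n)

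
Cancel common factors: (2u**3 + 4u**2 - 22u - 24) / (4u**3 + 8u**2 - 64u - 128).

By polynomial division,
  2u**3 + 4u**2 - 22u - 24 = (1/2)(4u**3 + 8u**2 - 64u - 128) + (10u + 40)
  4u**3 + 8u**2 - 64u - 128 = ((2/5)u**2 - (4/5)u - 16/5)(10u + 40) + (0)
Last nonzero remainder: 10u + 40. Dividing through by 10 gives the monic gcd u + 4.
Cancel u + 4 from numerator and denominator to get the reduced form.

(u**2 - 2u - 3)/(2u**2 - 4u - 16)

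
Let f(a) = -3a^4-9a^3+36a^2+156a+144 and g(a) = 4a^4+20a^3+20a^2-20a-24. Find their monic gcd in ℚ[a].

a^2+5a+6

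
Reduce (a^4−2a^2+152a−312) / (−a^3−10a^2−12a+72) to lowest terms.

(−a^2+4a−26)/(a+6)

Repeated division with remainder:
  a^4−2a^2+152a−312 = (−a+10)(−a^3−10a^2−12a+72) + (86a^2+344a−1032)
  −a^3−10a^2−12a+72 = (−(1/86)a−3/43)(86a^2+344a−1032) + (0)
Last nonzero remainder: 86a^2+344a−1032. Dividing through by 86 gives the monic gcd a^2+4a−12.
Cancel a^2+4a−12 from numerator and denominator to get the reduced form.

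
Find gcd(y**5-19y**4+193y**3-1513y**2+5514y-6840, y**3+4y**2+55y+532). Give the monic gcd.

Apply the Euclidean algorithm:
  y**5-19y**4+193y**3-1513y**2+5514y-6840 = (y**2-23y+230)(y**3+4y**2+55y+532) + (-1700y**2+5100y-129200)
  y**3+4y**2+55y+532 = (-(1/1700)y-7/1700)(-1700y**2+5100y-129200) + (0)
Last nonzero remainder: -1700y**2+5100y-129200. Dividing through by -1700 gives the monic gcd y**2-3y+76.

y**2-3y+76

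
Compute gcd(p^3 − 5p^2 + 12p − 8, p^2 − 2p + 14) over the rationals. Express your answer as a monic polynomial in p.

1

Apply the Euclidean algorithm:
  p^3 − 5p^2 + 12p − 8 = (p − 3)(p^2 − 2p + 14) + (−8p + 34)
  p^2 − 2p + 14 = (−(1/8)p − 9/32)(−8p + 34) + (377/16)
  −8p + 34 = (−(128/377)p + 544/377)(377/16) + (0)
The last nonzero remainder is the constant 377/16, so the polynomials are coprime and gcd = 1.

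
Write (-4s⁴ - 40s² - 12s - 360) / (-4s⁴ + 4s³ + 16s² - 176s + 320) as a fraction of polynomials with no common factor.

(s² + 3s + 9)/(s² + 2s - 8)

Repeated division with remainder:
  -4s⁴ - 40s² - 12s - 360 = (-4s⁴ + 4s³ + 16s² - 176s + 320) + (-4s³ - 56s² + 164s - 680)
  -4s⁴ + 4s³ + 16s² - 176s + 320 = (s - 15)(-4s³ - 56s² + 164s - 680) + (-988s² + 2964s - 9880)
  -4s³ - 56s² + 164s - 680 = ((1/247)s + 17/247)(-988s² + 2964s - 9880) + (0)
Last nonzero remainder: -988s² + 2964s - 9880. Dividing through by -988 gives the monic gcd s² - 3s + 10.
Cancel s² - 3s + 10 from numerator and denominator to get the reduced form.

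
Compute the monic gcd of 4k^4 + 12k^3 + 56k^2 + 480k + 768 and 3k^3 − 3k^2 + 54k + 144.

Apply the Euclidean algorithm:
  4k^4 + 12k^3 + 56k^2 + 480k + 768 = ((4/3)k + 16/3)(3k^3 − 3k^2 + 54k + 144) + (0)
Last nonzero remainder: 3k^3 − 3k^2 + 54k + 144. Dividing through by 3 gives the monic gcd k^3 − k^2 + 18k + 48.

k^3 − k^2 + 18k + 48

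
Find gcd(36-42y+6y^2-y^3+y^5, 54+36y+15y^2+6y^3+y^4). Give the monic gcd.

18+6y+3y^2+y^3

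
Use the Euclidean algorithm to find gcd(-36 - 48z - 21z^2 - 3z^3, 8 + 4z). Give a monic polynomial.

2 + z

Euclidean algorithm in ℚ[z]:
  -3z^3 - 21z^2 - 48z - 36 = (-(3/4)z^2 - (15/4)z - 9/2)(4z + 8) + (0)
Last nonzero remainder: 4z + 8. Dividing through by 4 gives the monic gcd z + 2.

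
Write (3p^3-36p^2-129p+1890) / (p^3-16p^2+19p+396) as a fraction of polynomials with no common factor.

By polynomial division,
  3p^3-36p^2-129p+1890 = (3)(p^3-16p^2+19p+396) + (12p^2-186p+702)
  p^3-16p^2+19p+396 = ((1/12)p-1/24)(12p^2-186p+702) + (-(189/4)p+1701/4)
  12p^2-186p+702 = (-(16/63)p+104/63)(-(189/4)p+1701/4) + (0)
Last nonzero remainder: -(189/4)p+1701/4. Dividing through by -189/4 gives the monic gcd p-9.
Cancel p-9 from numerator and denominator to get the reduced form.

(3p^2-9p-210)/(p^2-7p-44)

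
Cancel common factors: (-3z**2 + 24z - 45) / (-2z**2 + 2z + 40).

By polynomial division,
  -3z**2 + 24z - 45 = (3/2)(-2z**2 + 2z + 40) + (21z - 105)
  -2z**2 + 2z + 40 = (-(2/21)z - 8/21)(21z - 105) + (0)
Last nonzero remainder: 21z - 105. Dividing through by 21 gives the monic gcd z - 5.
Cancel z - 5 from numerator and denominator to get the reduced form.

(3z - 9)/(2z + 8)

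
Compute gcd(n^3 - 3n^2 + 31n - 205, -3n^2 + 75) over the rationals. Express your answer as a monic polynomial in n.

Euclidean algorithm in ℚ[n]:
  n^3 - 3n^2 + 31n - 205 = (-(1/3)n + 1)(-3n^2 + 75) + (56n - 280)
  -3n^2 + 75 = (-(3/56)n - 15/56)(56n - 280) + (0)
Last nonzero remainder: 56n - 280. Dividing through by 56 gives the monic gcd n - 5.

n - 5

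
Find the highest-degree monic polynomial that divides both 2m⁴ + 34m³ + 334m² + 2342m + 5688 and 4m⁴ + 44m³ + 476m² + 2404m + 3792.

m³ + 8m² + 95m + 316

Euclidean algorithm in ℚ[m]:
  2m⁴ + 34m³ + 334m² + 2342m + 5688 = (1/2)(4m⁴ + 44m³ + 476m² + 2404m + 3792) + (12m³ + 96m² + 1140m + 3792)
  4m⁴ + 44m³ + 476m² + 2404m + 3792 = ((1/3)m + 1)(12m³ + 96m² + 1140m + 3792) + (0)
Last nonzero remainder: 12m³ + 96m² + 1140m + 3792. Dividing through by 12 gives the monic gcd m³ + 8m² + 95m + 316.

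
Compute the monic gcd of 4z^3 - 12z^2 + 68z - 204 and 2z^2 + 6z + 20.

Repeated division with remainder:
  4z^3 - 12z^2 + 68z - 204 = (2z - 12)(2z^2 + 6z + 20) + (100z + 36)
  2z^2 + 6z + 20 = ((1/50)z + 33/625)(100z + 36) + (11312/625)
  100z + 36 = ((15625/2828)z + 5625/2828)(11312/625) + (0)
The last nonzero remainder is the constant 11312/625, so the polynomials are coprime and gcd = 1.

1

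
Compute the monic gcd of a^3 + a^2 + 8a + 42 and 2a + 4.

By polynomial division,
  a^3 + a^2 + 8a + 42 = ((1/2)a^2 − (1/2)a + 5)(2a + 4) + (22)
  2a + 4 = ((1/11)a + 2/11)(22) + (0)
The last nonzero remainder is the constant 22, so the polynomials are coprime and gcd = 1.

1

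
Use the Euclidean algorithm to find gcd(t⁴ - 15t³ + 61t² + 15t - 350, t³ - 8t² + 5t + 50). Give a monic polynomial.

t³ - 8t² + 5t + 50

Euclidean algorithm in ℚ[t]:
  t⁴ - 15t³ + 61t² + 15t - 350 = (t - 7)(t³ - 8t² + 5t + 50) + (0)
The last nonzero remainder t³ - 8t² + 5t + 50 is already monic.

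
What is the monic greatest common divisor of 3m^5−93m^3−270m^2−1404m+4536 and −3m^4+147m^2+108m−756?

Apply the Euclidean algorithm:
  3m^5−93m^3−270m^2−1404m+4536 = (−m)(−3m^4+147m^2+108m−756) + (54m^3−162m^2−2160m+4536)
  −3m^4+147m^2+108m−756 = (−(1/18)m−1/6)(54m^3−162m^2−2160m+4536) + (0)
Last nonzero remainder: 54m^3−162m^2−2160m+4536. Dividing through by 54 gives the monic gcd m^3−3m^2−40m+84.

m^3−3m^2−40m+84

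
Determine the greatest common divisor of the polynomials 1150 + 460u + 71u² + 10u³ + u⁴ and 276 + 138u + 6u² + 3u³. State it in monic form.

Apply the Euclidean algorithm:
  u⁴ + 10u³ + 71u² + 460u + 1150 = ((1/3)u + 8/3)(3u³ + 6u² + 138u + 276) + (9u² + 414)
  3u³ + 6u² + 138u + 276 = ((1/3)u + 2/3)(9u² + 414) + (0)
Last nonzero remainder: 9u² + 414. Dividing through by 9 gives the monic gcd u² + 46.

46 + u²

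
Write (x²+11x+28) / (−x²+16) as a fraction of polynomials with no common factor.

By polynomial division,
  x²+11x+28 = (−1)(−x²+16) + (11x+44)
  −x²+16 = (−(1/11)x+4/11)(11x+44) + (0)
Last nonzero remainder: 11x+44. Dividing through by 11 gives the monic gcd x+4.
Cancel x+4 from numerator and denominator to get the reduced form.

(−x−7)/(x−4)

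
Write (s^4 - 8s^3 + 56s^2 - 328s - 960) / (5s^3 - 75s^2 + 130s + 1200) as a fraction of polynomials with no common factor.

(s^3 + 56s + 120)/(5s^2 - 35s - 150)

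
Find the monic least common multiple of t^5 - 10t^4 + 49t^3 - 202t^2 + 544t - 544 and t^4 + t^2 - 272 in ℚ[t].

Apply the Euclidean algorithm:
  t^5 - 10t^4 + 49t^3 - 202t^2 + 544t - 544 = (t - 10)(t^4 + t^2 - 272) + (48t^3 - 192t^2 + 816t - 3264)
  t^4 + t^2 - 272 = ((1/48)t + 1/12)(48t^3 - 192t^2 + 816t - 3264) + (0)
Last nonzero remainder: 48t^3 - 192t^2 + 816t - 3264. Dividing through by 48 gives the monic gcd t^3 - 4t^2 + 17t - 68.
Then lcm(f, g) = f·g / gcd(f, g); expanding and making the result monic gives the answer.

t^6 - 6t^5 + 9t^4 - 6t^3 - 264t^2 + 1632t - 2176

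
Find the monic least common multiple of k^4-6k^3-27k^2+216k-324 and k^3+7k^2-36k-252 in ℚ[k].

k^5+k^4-69k^3+27k^2+1188k-2268

Apply the Euclidean algorithm:
  k^4-6k^3-27k^2+216k-324 = (k-13)(k^3+7k^2-36k-252) + (100k^2-3600)
  k^3+7k^2-36k-252 = ((1/100)k+7/100)(100k^2-3600) + (0)
Last nonzero remainder: 100k^2-3600. Dividing through by 100 gives the monic gcd k^2-36.
Then lcm(f, g) = f·g / gcd(f, g); expanding and making the result monic gives the answer.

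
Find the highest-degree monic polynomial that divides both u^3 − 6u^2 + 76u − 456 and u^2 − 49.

1

Euclidean algorithm in ℚ[u]:
  u^3 − 6u^2 + 76u − 456 = (u − 6)(u^2 − 49) + (125u − 750)
  u^2 − 49 = ((1/125)u + 6/125)(125u − 750) + (−13)
  125u − 750 = (−(125/13)u + 750/13)(−13) + (0)
The last nonzero remainder is the constant −13, so the polynomials are coprime and gcd = 1.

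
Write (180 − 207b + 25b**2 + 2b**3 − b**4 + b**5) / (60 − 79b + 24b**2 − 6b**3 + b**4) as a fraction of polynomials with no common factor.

(−12 + b + b**2)/(−4 + b)

Euclidean algorithm in ℚ[b]:
  b**5 − b**4 + 2b**3 + 25b**2 − 207b + 180 = (b + 5)(b**4 − 6b**3 + 24b**2 − 79b + 60) + (8b**3 − 16b**2 + 128b − 120)
  b**4 − 6b**3 + 24b**2 − 79b + 60 = ((1/8)b − 1/2)(8b**3 − 16b**2 + 128b − 120) + (0)
Last nonzero remainder: 8b**3 − 16b**2 + 128b − 120. Dividing through by 8 gives the monic gcd b**3 − 2b**2 + 16b − 15.
Cancel b**3 − 2b**2 + 16b − 15 from numerator and denominator to get the reduced form.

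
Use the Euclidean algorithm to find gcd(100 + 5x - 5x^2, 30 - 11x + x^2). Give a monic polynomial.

Euclidean algorithm in ℚ[x]:
  -5x^2 + 5x + 100 = (-5)(x^2 - 11x + 30) + (-50x + 250)
  x^2 - 11x + 30 = (-(1/50)x + 3/25)(-50x + 250) + (0)
Last nonzero remainder: -50x + 250. Dividing through by -50 gives the monic gcd x - 5.

-5 + x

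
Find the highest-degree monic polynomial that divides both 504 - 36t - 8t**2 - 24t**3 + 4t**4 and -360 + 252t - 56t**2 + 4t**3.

Euclidean algorithm in ℚ[t]:
  4t**4 - 24t**3 - 8t**2 - 36t + 504 = (t + 8)(4t**3 - 56t**2 + 252t - 360) + (188t**2 - 1692t + 3384)
  4t**3 - 56t**2 + 252t - 360 = ((1/47)t - 5/47)(188t**2 - 1692t + 3384) + (0)
Last nonzero remainder: 188t**2 - 1692t + 3384. Dividing through by 188 gives the monic gcd t**2 - 9t + 18.

18 - 9t + t**2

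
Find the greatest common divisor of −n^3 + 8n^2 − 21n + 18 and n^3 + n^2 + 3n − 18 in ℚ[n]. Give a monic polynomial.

n − 2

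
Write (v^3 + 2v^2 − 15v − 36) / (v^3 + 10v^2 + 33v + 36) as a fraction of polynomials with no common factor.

By polynomial division,
  v^3 + 2v^2 − 15v − 36 = (v^3 + 10v^2 + 33v + 36) + (−8v^2 − 48v − 72)
  v^3 + 10v^2 + 33v + 36 = (−(1/8)v − 1/2)(−8v^2 − 48v − 72) + (0)
Last nonzero remainder: −8v^2 − 48v − 72. Dividing through by −8 gives the monic gcd v^2 + 6v + 9.
Cancel v^2 + 6v + 9 from numerator and denominator to get the reduced form.

(v − 4)/(v + 4)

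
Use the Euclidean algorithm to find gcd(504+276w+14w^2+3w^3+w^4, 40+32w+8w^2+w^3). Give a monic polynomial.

Repeated division with remainder:
  w^4+3w^3+14w^2+276w+504 = (w-5)(w^3+8w^2+32w+40) + (22w^2+396w+704)
  w^3+8w^2+32w+40 = ((1/22)w-5/11)(22w^2+396w+704) + (180w+360)
  22w^2+396w+704 = ((11/90)w+88/45)(180w+360) + (0)
Last nonzero remainder: 180w+360. Dividing through by 180 gives the monic gcd w+2.

2+w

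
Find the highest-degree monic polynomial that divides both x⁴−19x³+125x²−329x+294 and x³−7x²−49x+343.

By polynomial division,
  x⁴−19x³+125x²−329x+294 = (x−12)(x³−7x²−49x+343) + (90x²−1260x+4410)
  x³−7x²−49x+343 = ((1/90)x+7/90)(90x²−1260x+4410) + (0)
Last nonzero remainder: 90x²−1260x+4410. Dividing through by 90 gives the monic gcd x²−14x+49.

x²−14x+49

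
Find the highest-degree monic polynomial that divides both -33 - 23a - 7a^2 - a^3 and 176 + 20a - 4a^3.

Repeated division with remainder:
  -a^3 - 7a^2 - 23a - 33 = (1/4)(-4a^3 + 20a + 176) + (-7a^2 - 28a - 77)
  -4a^3 + 20a + 176 = ((4/7)a - 16/7)(-7a^2 - 28a - 77) + (0)
Last nonzero remainder: -7a^2 - 28a - 77. Dividing through by -7 gives the monic gcd a^2 + 4a + 11.

11 + 4a + a^2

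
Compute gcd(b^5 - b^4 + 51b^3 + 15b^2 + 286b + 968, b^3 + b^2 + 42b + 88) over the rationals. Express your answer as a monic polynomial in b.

b^3 + b^2 + 42b + 88

Euclidean algorithm in ℚ[b]:
  b^5 - b^4 + 51b^3 + 15b^2 + 286b + 968 = (b^2 - 2b + 11)(b^3 + b^2 + 42b + 88) + (0)
The last nonzero remainder b^3 + b^2 + 42b + 88 is already monic.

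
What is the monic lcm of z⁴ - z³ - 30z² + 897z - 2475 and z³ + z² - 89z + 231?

By polynomial division,
  z⁴ - z³ - 30z² + 897z - 2475 = (z - 2)(z³ + z² - 89z + 231) + (61z² + 488z - 2013)
  z³ + z² - 89z + 231 = ((1/61)z - 7/61)(61z² + 488z - 2013) + (0)
Last nonzero remainder: 61z² + 488z - 2013. Dividing through by 61 gives the monic gcd z² + 8z - 33.
Then lcm(f, g) = f·g / gcd(f, g); expanding and making the result monic gives the answer.

z⁵ - 8z⁴ - 23z³ + 1107z² - 8754z + 17325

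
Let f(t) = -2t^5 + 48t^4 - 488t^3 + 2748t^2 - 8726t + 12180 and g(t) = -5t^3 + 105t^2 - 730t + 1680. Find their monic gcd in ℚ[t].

Apply the Euclidean algorithm:
  -2t^5 + 48t^4 - 488t^3 + 2748t^2 - 8726t + 12180 = ((2/5)t^2 - (6/5)t + 14)(-5t^3 + 105t^2 - 730t + 1680) + (-270t^2 + 3510t - 11340)
  -5t^3 + 105t^2 - 730t + 1680 = ((1/54)t - 4/27)(-270t^2 + 3510t - 11340) + (0)
Last nonzero remainder: -270t^2 + 3510t - 11340. Dividing through by -270 gives the monic gcd t^2 - 13t + 42.

t^2 - 13t + 42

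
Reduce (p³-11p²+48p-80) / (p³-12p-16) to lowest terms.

(p²-7p+20)/(p²+4p+4)

By polynomial division,
  p³-11p²+48p-80 = (p³-12p-16) + (-11p²+60p-64)
  p³-12p-16 = (-(1/11)p-60/121)(-11p²+60p-64) + ((1444/121)p-5776/121)
  -11p²+60p-64 = (-(1331/1444)p+484/361)((1444/121)p-5776/121) + (0)
Last nonzero remainder: (1444/121)p-5776/121. Dividing through by 1444/121 gives the monic gcd p-4.
Cancel p-4 from numerator and denominator to get the reduced form.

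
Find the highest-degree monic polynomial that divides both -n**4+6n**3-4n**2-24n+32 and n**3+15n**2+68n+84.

n+2

Euclidean algorithm in ℚ[n]:
  -n**4+6n**3-4n**2-24n+32 = (-n+21)(n**3+15n**2+68n+84) + (-251n**2-1368n-1732)
  n**3+15n**2+68n+84 = (-(1/251)n-2397/63001)(-251n**2-1368n-1732) + ((570240/63001)n+1140480/63001)
  -251n**2-1368n-1732 = (-(15813251/570240)n-27279433/285120)((570240/63001)n+1140480/63001) + (0)
Last nonzero remainder: (570240/63001)n+1140480/63001. Dividing through by 570240/63001 gives the monic gcd n+2.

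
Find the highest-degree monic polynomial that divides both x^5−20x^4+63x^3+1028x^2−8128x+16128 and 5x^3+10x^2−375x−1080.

x^2−x−72

Euclidean algorithm in ℚ[x]:
  x^5−20x^4+63x^3+1028x^2−8128x+16128 = ((1/5)x^2−(22/5)x+182/5)(5x^3+10x^2−375x−1080) + (−770x^2+770x+55440)
  5x^3+10x^2−375x−1080 = (−(1/154)x−3/154)(−770x^2+770x+55440) + (0)
Last nonzero remainder: −770x^2+770x+55440. Dividing through by −770 gives the monic gcd x^2−x−72.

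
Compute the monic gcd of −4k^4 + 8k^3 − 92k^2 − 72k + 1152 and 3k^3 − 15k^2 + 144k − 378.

k − 3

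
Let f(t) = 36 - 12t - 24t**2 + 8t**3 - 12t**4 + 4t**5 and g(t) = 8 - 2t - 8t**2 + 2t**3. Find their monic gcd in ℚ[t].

Apply the Euclidean algorithm:
  4t**5 - 12t**4 + 8t**3 - 24t**2 - 12t + 36 = (2t**2 + 2t + 14)(2t**3 - 8t**2 - 2t + 8) + (76t**2 - 76)
  2t**3 - 8t**2 - 2t + 8 = ((1/38)t - 2/19)(76t**2 - 76) + (0)
Last nonzero remainder: 76t**2 - 76. Dividing through by 76 gives the monic gcd t**2 - 1.

-1 + t**2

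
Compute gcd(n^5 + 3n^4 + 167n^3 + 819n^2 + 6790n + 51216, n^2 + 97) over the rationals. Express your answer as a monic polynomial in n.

n^2 + 97

By polynomial division,
  n^5 + 3n^4 + 167n^3 + 819n^2 + 6790n + 51216 = (n^3 + 3n^2 + 70n + 528)(n^2 + 97) + (0)
The last nonzero remainder n^2 + 97 is already monic.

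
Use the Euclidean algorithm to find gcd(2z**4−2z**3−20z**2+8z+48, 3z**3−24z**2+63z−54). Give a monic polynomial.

z**2−5z+6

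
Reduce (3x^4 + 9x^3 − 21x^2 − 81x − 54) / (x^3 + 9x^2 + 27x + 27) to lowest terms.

(3x^3 − 21x − 18)/(x^2 + 6x + 9)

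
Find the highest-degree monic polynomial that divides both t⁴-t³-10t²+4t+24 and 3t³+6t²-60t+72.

t-2

By polynomial division,
  t⁴-t³-10t²+4t+24 = ((1/3)t-1)(3t³+6t²-60t+72) + (16t²-80t+96)
  3t³+6t²-60t+72 = ((3/16)t+21/16)(16t²-80t+96) + (27t-54)
  16t²-80t+96 = ((16/27)t-16/9)(27t-54) + (0)
Last nonzero remainder: 27t-54. Dividing through by 27 gives the monic gcd t-2.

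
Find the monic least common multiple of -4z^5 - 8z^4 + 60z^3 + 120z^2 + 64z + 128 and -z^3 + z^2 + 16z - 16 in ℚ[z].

z^6 + z^5 - 17z^4 - 15z^3 + 14z^2 - 16z + 32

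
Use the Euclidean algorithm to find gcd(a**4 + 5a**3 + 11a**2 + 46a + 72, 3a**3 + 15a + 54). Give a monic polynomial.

a + 2

Repeated division with remainder:
  a**4 + 5a**3 + 11a**2 + 46a + 72 = ((1/3)a + 5/3)(3a**3 + 15a + 54) + (6a**2 + 3a - 18)
  3a**3 + 15a + 54 = ((1/2)a - 1/4)(6a**2 + 3a - 18) + ((99/4)a + 99/2)
  6a**2 + 3a - 18 = ((8/33)a - 4/11)((99/4)a + 99/2) + (0)
Last nonzero remainder: (99/4)a + 99/2. Dividing through by 99/4 gives the monic gcd a + 2.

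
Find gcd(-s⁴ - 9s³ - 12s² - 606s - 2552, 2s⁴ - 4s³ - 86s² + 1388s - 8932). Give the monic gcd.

Apply the Euclidean algorithm:
  -s⁴ - 9s³ - 12s² - 606s - 2552 = (-1/2)(2s⁴ - 4s³ - 86s² + 1388s - 8932) + (-11s³ - 55s² + 88s - 7018)
  2s⁴ - 4s³ - 86s² + 1388s - 8932 = (-(2/11)s + 14/11)(-11s³ - 55s² + 88s - 7018) + (0)
Last nonzero remainder: -11s³ - 55s² + 88s - 7018. Dividing through by -11 gives the monic gcd s³ + 5s² - 8s + 638.

s³ + 5s² - 8s + 638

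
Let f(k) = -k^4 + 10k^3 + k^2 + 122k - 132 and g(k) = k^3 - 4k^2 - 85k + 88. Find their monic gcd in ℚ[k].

By polynomial division,
  -k^4 + 10k^3 + k^2 + 122k - 132 = (-k + 6)(k^3 - 4k^2 - 85k + 88) + (-60k^2 + 720k - 660)
  k^3 - 4k^2 - 85k + 88 = (-(1/60)k - 2/15)(-60k^2 + 720k - 660) + (0)
Last nonzero remainder: -60k^2 + 720k - 660. Dividing through by -60 gives the monic gcd k^2 - 12k + 11.

k^2 - 12k + 11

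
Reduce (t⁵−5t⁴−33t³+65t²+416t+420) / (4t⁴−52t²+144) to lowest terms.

(t³−10t²+11t+70)/(4t²−20t+24)

By polynomial division,
  t⁵−5t⁴−33t³+65t²+416t+420 = ((1/4)t−5/4)(4t⁴−52t²+144) + (−20t³+380t+600)
  4t⁴−52t²+144 = (−(1/5)t)(−20t³+380t+600) + (24t²+120t+144)
  −20t³+380t+600 = (−(5/6)t+25/6)(24t²+120t+144) + (0)
Last nonzero remainder: 24t²+120t+144. Dividing through by 24 gives the monic gcd t²+5t+6.
Cancel t²+5t+6 from numerator and denominator to get the reduced form.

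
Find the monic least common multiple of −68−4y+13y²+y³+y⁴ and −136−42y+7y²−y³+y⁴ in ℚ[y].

272−52y−56y²+9y³−3y⁴+y⁵

Repeated division with remainder:
  y⁴+y³+13y²−4y−68 = (y⁴−y³+7y²−42y−136) + (2y³+6y²+38y+68)
  y⁴−y³+7y²−42y−136 = ((1/2)y−2)(2y³+6y²+38y+68) + (0)
Last nonzero remainder: 2y³+6y²+38y+68. Dividing through by 2 gives the monic gcd y³+3y²+19y+34.
Then lcm(f, g) = f·g / gcd(f, g); expanding and making the result monic gives the answer.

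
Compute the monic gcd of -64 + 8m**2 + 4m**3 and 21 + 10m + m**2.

Apply the Euclidean algorithm:
  4m**3 + 8m**2 - 64 = (4m - 32)(m**2 + 10m + 21) + (236m + 608)
  m**2 + 10m + 21 = ((1/236)m + 219/6962)(236m + 608) + (6525/3481)
  236m + 608 = ((821516/6525)m + 2116448/6525)(6525/3481) + (0)
The last nonzero remainder is the constant 6525/3481, so the polynomials are coprime and gcd = 1.

1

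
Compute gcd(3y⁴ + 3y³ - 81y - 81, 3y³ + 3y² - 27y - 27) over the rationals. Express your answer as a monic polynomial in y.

y² - 2y - 3

By polynomial division,
  3y⁴ + 3y³ - 81y - 81 = (y)(3y³ + 3y² - 27y - 27) + (27y² - 54y - 81)
  3y³ + 3y² - 27y - 27 = ((1/9)y + 1/3)(27y² - 54y - 81) + (0)
Last nonzero remainder: 27y² - 54y - 81. Dividing through by 27 gives the monic gcd y² - 2y - 3.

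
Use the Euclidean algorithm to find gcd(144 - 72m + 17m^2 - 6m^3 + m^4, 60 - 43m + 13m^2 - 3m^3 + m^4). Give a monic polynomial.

By polynomial division,
  m^4 - 6m^3 + 17m^2 - 72m + 144 = (m^4 - 3m^3 + 13m^2 - 43m + 60) + (-3m^3 + 4m^2 - 29m + 84)
  m^4 - 3m^3 + 13m^2 - 43m + 60 = (-(1/3)m + 5/9)(-3m^3 + 4m^2 - 29m + 84) + ((10/9)m^2 + (10/9)m + 40/3)
  -3m^3 + 4m^2 - 29m + 84 = (-(27/10)m + 63/10)((10/9)m^2 + (10/9)m + 40/3) + (0)
Last nonzero remainder: (10/9)m^2 + (10/9)m + 40/3. Dividing through by 10/9 gives the monic gcd m^2 + m + 12.

12 + m + m^2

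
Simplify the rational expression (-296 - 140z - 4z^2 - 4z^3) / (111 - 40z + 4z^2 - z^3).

By polynomial division,
  -4z^3 - 4z^2 - 140z - 296 = (4)(-z^3 + 4z^2 - 40z + 111) + (-20z^2 + 20z - 740)
  -z^3 + 4z^2 - 40z + 111 = ((1/20)z - 3/20)(-20z^2 + 20z - 740) + (0)
Last nonzero remainder: -20z^2 + 20z - 740. Dividing through by -20 gives the monic gcd z^2 - z + 37.
Cancel z^2 - z + 37 from numerator and denominator to get the reduced form.

(8 + 4z)/(-3 + z)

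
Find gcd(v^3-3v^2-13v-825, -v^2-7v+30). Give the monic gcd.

Apply the Euclidean algorithm:
  v^3-3v^2-13v-825 = (-v+10)(-v^2-7v+30) + (87v-1125)
  -v^2-7v+30 = (-(1/87)v-578/2523)(87v-1125) + (-191520/841)
  87v-1125 = (-(24389/63840)v+21025/4256)(-191520/841) + (0)
The last nonzero remainder is the constant -191520/841, so the polynomials are coprime and gcd = 1.

1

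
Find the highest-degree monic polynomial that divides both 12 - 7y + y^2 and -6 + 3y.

1

Apply the Euclidean algorithm:
  y^2 - 7y + 12 = ((1/3)y - 5/3)(3y - 6) + (2)
  3y - 6 = ((3/2)y - 3)(2) + (0)
The last nonzero remainder is the constant 2, so the polynomials are coprime and gcd = 1.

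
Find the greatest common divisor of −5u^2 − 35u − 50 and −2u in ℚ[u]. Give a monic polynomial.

1

By polynomial division,
  −5u^2 − 35u − 50 = ((5/2)u + 35/2)(−2u) + (−50)
  −2u = ((1/25)u)(−50) + (0)
The last nonzero remainder is the constant −50, so the polynomials are coprime and gcd = 1.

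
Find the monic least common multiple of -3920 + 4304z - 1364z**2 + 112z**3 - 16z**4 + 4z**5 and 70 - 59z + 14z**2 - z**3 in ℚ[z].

6860 - 8512z + 3463z**2 - 537z**3 + 56z**4 - 11z**5 + z**6

Apply the Euclidean algorithm:
  4z**5 - 16z**4 + 112z**3 - 1364z**2 + 4304z - 3920 = (-4z**2 - 40z - 436)(-z**3 + 14z**2 - 59z + 70) + (2660z**2 - 18620z + 26600)
  -z**3 + 14z**2 - 59z + 70 = (-(1/2660)z + 1/380)(2660z**2 - 18620z + 26600) + (0)
Last nonzero remainder: 2660z**2 - 18620z + 26600. Dividing through by 2660 gives the monic gcd z**2 - 7z + 10.
Then lcm(f, g) = f·g / gcd(f, g); expanding and making the result monic gives the answer.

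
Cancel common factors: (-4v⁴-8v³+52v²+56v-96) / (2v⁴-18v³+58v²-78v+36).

(-2v²-12v-16)/(v²-5v+6)

Apply the Euclidean algorithm:
  -4v⁴-8v³+52v²+56v-96 = (-2)(2v⁴-18v³+58v²-78v+36) + (-44v³+168v²-100v-24)
  2v⁴-18v³+58v²-78v+36 = (-(1/22)v+57/242)(-44v³+168v²-100v-24) + ((1680/121)v²-(6720/121)v+5040/121)
  -44v³+168v²-100v-24 = (-(1331/420)v-121/210)((1680/121)v²-(6720/121)v+5040/121) + (0)
Last nonzero remainder: (1680/121)v²-(6720/121)v+5040/121. Dividing through by 1680/121 gives the monic gcd v²-4v+3.
Cancel v²-4v+3 from numerator and denominator to get the reduced form.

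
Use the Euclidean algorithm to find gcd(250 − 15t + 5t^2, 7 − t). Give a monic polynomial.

Repeated division with remainder:
  5t^2 − 15t + 250 = (−5t − 20)(−t + 7) + (390)
  −t + 7 = (−(1/390)t + 7/390)(390) + (0)
The last nonzero remainder is the constant 390, so the polynomials are coprime and gcd = 1.

1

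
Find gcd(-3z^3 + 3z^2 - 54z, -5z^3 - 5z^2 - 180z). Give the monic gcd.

z

Apply the Euclidean algorithm:
  -3z^3 + 3z^2 - 54z = (3/5)(-5z^3 - 5z^2 - 180z) + (6z^2 + 54z)
  -5z^3 - 5z^2 - 180z = (-(5/6)z + 20/3)(6z^2 + 54z) + (-540z)
  6z^2 + 54z = (-(1/90)z - 1/10)(-540z) + (0)
Last nonzero remainder: -540z. Dividing through by -540 gives the monic gcd z.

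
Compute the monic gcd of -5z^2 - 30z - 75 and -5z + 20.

Repeated division with remainder:
  -5z^2 - 30z - 75 = (z + 10)(-5z + 20) + (-275)
  -5z + 20 = ((1/55)z - 4/55)(-275) + (0)
The last nonzero remainder is the constant -275, so the polynomials are coprime and gcd = 1.

1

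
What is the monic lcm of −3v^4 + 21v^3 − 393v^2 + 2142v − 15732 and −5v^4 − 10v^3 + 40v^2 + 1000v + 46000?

v^6 − 7v^5 + 31v^4 − 14v^3 − 7856v^2 + 71400v − 524400

By polynomial division,
  −3v^4 + 21v^3 − 393v^2 + 2142v − 15732 = (3/5)(−5v^4 − 10v^3 + 40v^2 + 1000v + 46000) + (27v^3 − 417v^2 + 1542v − 43332)
  −5v^4 − 10v^3 + 40v^2 + 1000v + 46000 = (−(5/27)v − 785/243)(27v^3 − 417v^2 + 1542v − 43332) + (−(82745/81)v^2 − (165490/81)v − 7612540/81)
  27v^3 − 417v^2 + 1542v − 43332 = (−(2187/82745)v + 38151/82745)(−(82745/81)v^2 − (165490/81)v − 7612540/81) + (0)
Last nonzero remainder: −(82745/81)v^2 − (165490/81)v − 7612540/81. Dividing through by −82745/81 gives the monic gcd v^2 + 2v + 92.
Then lcm(f, g) = f·g / gcd(f, g); expanding and making the result monic gives the answer.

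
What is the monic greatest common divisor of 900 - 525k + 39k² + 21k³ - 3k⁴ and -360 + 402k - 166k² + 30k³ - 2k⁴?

-60 + 47k - 12k² + k³

Euclidean algorithm in ℚ[k]:
  -3k⁴ + 21k³ + 39k² - 525k + 900 = (3/2)(-2k⁴ + 30k³ - 166k² + 402k - 360) + (-24k³ + 288k² - 1128k + 1440)
  -2k⁴ + 30k³ - 166k² + 402k - 360 = ((1/12)k - 1/4)(-24k³ + 288k² - 1128k + 1440) + (0)
Last nonzero remainder: -24k³ + 288k² - 1128k + 1440. Dividing through by -24 gives the monic gcd k³ - 12k² + 47k - 60.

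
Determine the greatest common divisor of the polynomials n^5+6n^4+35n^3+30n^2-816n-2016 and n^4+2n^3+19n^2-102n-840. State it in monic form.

n^3+7n^2+54n+168

Euclidean algorithm in ℚ[n]:
  n^5+6n^4+35n^3+30n^2-816n-2016 = (n+4)(n^4+2n^3+19n^2-102n-840) + (8n^3+56n^2+432n+1344)
  n^4+2n^3+19n^2-102n-840 = ((1/8)n-5/8)(8n^3+56n^2+432n+1344) + (0)
Last nonzero remainder: 8n^3+56n^2+432n+1344. Dividing through by 8 gives the monic gcd n^3+7n^2+54n+168.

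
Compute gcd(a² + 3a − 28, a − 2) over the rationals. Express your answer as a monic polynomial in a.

1

By polynomial division,
  a² + 3a − 28 = (a + 5)(a − 2) + (−18)
  a − 2 = (−(1/18)a + 1/9)(−18) + (0)
The last nonzero remainder is the constant −18, so the polynomials are coprime and gcd = 1.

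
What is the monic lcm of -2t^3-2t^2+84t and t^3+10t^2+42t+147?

Apply the Euclidean algorithm:
  -2t^3-2t^2+84t = (-2)(t^3+10t^2+42t+147) + (18t^2+168t+294)
  t^3+10t^2+42t+147 = ((1/18)t+1/27)(18t^2+168t+294) + ((175/9)t+1225/9)
  18t^2+168t+294 = ((162/175)t+54/25)((175/9)t+1225/9) + (0)
Last nonzero remainder: (175/9)t+1225/9. Dividing through by 175/9 gives the monic gcd t+7.
Then lcm(f, g) = f·g / gcd(f, g); expanding and making the result monic gives the answer.

t^5+4t^4-18t^3-105t^2-882t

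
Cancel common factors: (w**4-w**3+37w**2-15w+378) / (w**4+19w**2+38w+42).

By polynomial division,
  w**4-w**3+37w**2-15w+378 = (w**4+19w**2+38w+42) + (-w**3+18w**2-53w+336)
  w**4+19w**2+38w+42 = (-w-18)(-w**3+18w**2-53w+336) + (290w**2-580w+6090)
  -w**3+18w**2-53w+336 = (-(1/290)w+8/145)(290w**2-580w+6090) + (0)
Last nonzero remainder: 290w**2-580w+6090. Dividing through by 290 gives the monic gcd w**2-2w+21.
Cancel w**2-2w+21 from numerator and denominator to get the reduced form.

(w**2+w+18)/(w**2+2w+2)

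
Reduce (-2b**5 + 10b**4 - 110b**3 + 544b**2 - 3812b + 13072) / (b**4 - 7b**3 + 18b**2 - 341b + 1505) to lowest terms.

(-2b**3 + 20b**2 - 124b + 304)/(b**2 - 12b + 35)

Repeated division with remainder:
  -2b**5 + 10b**4 - 110b**3 + 544b**2 - 3812b + 13072 = (-2b - 4)(b**4 - 7b**3 + 18b**2 - 341b + 1505) + (-102b**3 - 66b**2 - 2166b + 19092)
  b**4 - 7b**3 + 18b**2 - 341b + 1505 = (-(1/102)b + 65/867)(-102b**3 - 66b**2 - 2166b + 19092) + ((495/289)b**2 + (2475/289)b + 21285/289)
  -102b**3 - 66b**2 - 2166b + 19092 = (-(9826/165)b + 42772/165)((495/289)b**2 + (2475/289)b + 21285/289) + (0)
Last nonzero remainder: (495/289)b**2 + (2475/289)b + 21285/289. Dividing through by 495/289 gives the monic gcd b**2 + 5b + 43.
Cancel b**2 + 5b + 43 from numerator and denominator to get the reduced form.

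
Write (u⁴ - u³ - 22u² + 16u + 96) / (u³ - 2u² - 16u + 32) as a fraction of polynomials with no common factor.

Euclidean algorithm in ℚ[u]:
  u⁴ - u³ - 22u² + 16u + 96 = (u + 1)(u³ - 2u² - 16u + 32) + (-4u² + 64)
  u³ - 2u² - 16u + 32 = (-(1/4)u + 1/2)(-4u² + 64) + (0)
Last nonzero remainder: -4u² + 64. Dividing through by -4 gives the monic gcd u² - 16.
Cancel u² - 16 from numerator and denominator to get the reduced form.

(u² - u - 6)/(u - 2)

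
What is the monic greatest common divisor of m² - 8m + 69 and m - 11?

Repeated division with remainder:
  m² - 8m + 69 = (m + 3)(m - 11) + (102)
  m - 11 = ((1/102)m - 11/102)(102) + (0)
The last nonzero remainder is the constant 102, so the polynomials are coprime and gcd = 1.

1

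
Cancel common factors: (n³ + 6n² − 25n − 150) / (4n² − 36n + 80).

(n² + 11n + 30)/(4n − 16)

By polynomial division,
  n³ + 6n² − 25n − 150 = ((1/4)n + 15/4)(4n² − 36n + 80) + (90n − 450)
  4n² − 36n + 80 = ((2/45)n − 8/45)(90n − 450) + (0)
Last nonzero remainder: 90n − 450. Dividing through by 90 gives the monic gcd n − 5.
Cancel n − 5 from numerator and denominator to get the reduced form.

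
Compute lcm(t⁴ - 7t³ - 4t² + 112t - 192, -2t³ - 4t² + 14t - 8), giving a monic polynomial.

Repeated division with remainder:
  t⁴ - 7t³ - 4t² + 112t - 192 = (-(1/2)t + 9/2)(-2t³ - 4t² + 14t - 8) + (21t² + 45t - 156)
  -2t³ - 4t² + 14t - 8 = (-(2/21)t + 2/147)(21t² + 45t - 156) + (-(72/49)t - 288/49)
  21t² + 45t - 156 = (-(343/24)t + 637/24)(-(72/49)t - 288/49) + (0)
Last nonzero remainder: -(72/49)t - 288/49. Dividing through by -72/49 gives the monic gcd t + 4.
Then lcm(f, g) = f·g / gcd(f, g); expanding and making the result monic gives the answer.

t⁶ - 9t⁵ + 11t⁴ + 113t³ - 420t² + 496t - 192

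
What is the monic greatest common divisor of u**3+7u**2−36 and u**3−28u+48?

u**2+4u−12

Euclidean algorithm in ℚ[u]:
  u**3+7u**2−36 = (u**3−28u+48) + (7u**2+28u−84)
  u**3−28u+48 = ((1/7)u−4/7)(7u**2+28u−84) + (0)
Last nonzero remainder: 7u**2+28u−84. Dividing through by 7 gives the monic gcd u**2+4u−12.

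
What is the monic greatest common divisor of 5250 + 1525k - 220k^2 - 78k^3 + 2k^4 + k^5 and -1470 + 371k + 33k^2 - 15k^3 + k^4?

Apply the Euclidean algorithm:
  k^5 + 2k^4 - 78k^3 - 220k^2 + 1525k + 5250 = (k + 17)(k^4 - 15k^3 + 33k^2 + 371k - 1470) + (144k^3 - 1152k^2 - 3312k + 30240)
  k^4 - 15k^3 + 33k^2 + 371k - 1470 = ((1/144)k - 7/144)(144k^3 - 1152k^2 - 3312k + 30240) + (0)
Last nonzero remainder: 144k^3 - 1152k^2 - 3312k + 30240. Dividing through by 144 gives the monic gcd k^3 - 8k^2 - 23k + 210.

210 - 23k - 8k^2 + k^3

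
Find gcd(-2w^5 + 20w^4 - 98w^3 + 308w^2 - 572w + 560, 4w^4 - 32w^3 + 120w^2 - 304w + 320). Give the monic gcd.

Apply the Euclidean algorithm:
  -2w^5 + 20w^4 - 98w^3 + 308w^2 - 572w + 560 = (-(1/2)w + 1)(4w^4 - 32w^3 + 120w^2 - 304w + 320) + (-6w^3 + 36w^2 - 108w + 240)
  4w^4 - 32w^3 + 120w^2 - 304w + 320 = (-(2/3)w + 4/3)(-6w^3 + 36w^2 - 108w + 240) + (0)
Last nonzero remainder: -6w^3 + 36w^2 - 108w + 240. Dividing through by -6 gives the monic gcd w^3 - 6w^2 + 18w - 40.

w^3 - 6w^2 + 18w - 40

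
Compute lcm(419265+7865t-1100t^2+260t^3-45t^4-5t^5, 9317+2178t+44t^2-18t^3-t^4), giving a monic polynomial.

6456681+456533t-94501t^2+1551t^3-265t^4-165t^5+5t^6+t^7

Repeated division with remainder:
  -5t^5-45t^4+260t^3-1100t^2+7865t+419265 = (5t-45)(-t^4-18t^3+44t^2+2178t+9317) + (-770t^3-10010t^2+59290t+838530)
  -t^4-18t^3+44t^2+2178t+9317 = ((1/770)t+1/154)(-770t^3-10010t^2+59290t+838530) + (32t^2+704t+3872)
  -770t^3-10010t^2+59290t+838530 = (-(385/16)t+3465/16)(32t^2+704t+3872) + (0)
Last nonzero remainder: 32t^2+704t+3872. Dividing through by 32 gives the monic gcd t^2+22t+121.
Then lcm(f, g) = f·g / gcd(f, g); expanding and making the result monic gives the answer.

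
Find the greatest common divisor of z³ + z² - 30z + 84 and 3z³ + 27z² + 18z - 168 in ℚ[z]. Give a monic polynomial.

z + 7

By polynomial division,
  z³ + z² - 30z + 84 = (1/3)(3z³ + 27z² + 18z - 168) + (-8z² - 36z + 140)
  3z³ + 27z² + 18z - 168 = (-(3/8)z - 27/16)(-8z² - 36z + 140) + ((39/4)z + 273/4)
  -8z² - 36z + 140 = (-(32/39)z + 80/39)((39/4)z + 273/4) + (0)
Last nonzero remainder: (39/4)z + 273/4. Dividing through by 39/4 gives the monic gcd z + 7.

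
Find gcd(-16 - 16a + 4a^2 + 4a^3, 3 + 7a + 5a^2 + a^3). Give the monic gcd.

1 + a

Apply the Euclidean algorithm:
  4a^3 + 4a^2 - 16a - 16 = (4)(a^3 + 5a^2 + 7a + 3) + (-16a^2 - 44a - 28)
  a^3 + 5a^2 + 7a + 3 = (-(1/16)a - 9/64)(-16a^2 - 44a - 28) + (-(15/16)a - 15/16)
  -16a^2 - 44a - 28 = ((256/15)a + 448/15)(-(15/16)a - 15/16) + (0)
Last nonzero remainder: -(15/16)a - 15/16. Dividing through by -15/16 gives the monic gcd a + 1.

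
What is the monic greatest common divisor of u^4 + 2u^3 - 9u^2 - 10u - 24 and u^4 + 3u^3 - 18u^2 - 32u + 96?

Repeated division with remainder:
  u^4 + 2u^3 - 9u^2 - 10u - 24 = (u^4 + 3u^3 - 18u^2 - 32u + 96) + (-u^3 + 9u^2 + 22u - 120)
  u^4 + 3u^3 - 18u^2 - 32u + 96 = (-u - 12)(-u^3 + 9u^2 + 22u - 120) + (112u^2 + 112u - 1344)
  -u^3 + 9u^2 + 22u - 120 = (-(1/112)u + 5/56)(112u^2 + 112u - 1344) + (0)
Last nonzero remainder: 112u^2 + 112u - 1344. Dividing through by 112 gives the monic gcd u^2 + u - 12.

u^2 + u - 12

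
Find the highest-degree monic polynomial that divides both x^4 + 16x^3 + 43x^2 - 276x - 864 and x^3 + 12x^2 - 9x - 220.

Apply the Euclidean algorithm:
  x^4 + 16x^3 + 43x^2 - 276x - 864 = (x + 4)(x^3 + 12x^2 - 9x - 220) + (4x^2 - 20x + 16)
  x^3 + 12x^2 - 9x - 220 = ((1/4)x + 17/4)(4x^2 - 20x + 16) + (72x - 288)
  4x^2 - 20x + 16 = ((1/18)x - 1/18)(72x - 288) + (0)
Last nonzero remainder: 72x - 288. Dividing through by 72 gives the monic gcd x - 4.

x - 4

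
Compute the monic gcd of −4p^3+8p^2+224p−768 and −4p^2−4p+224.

p+8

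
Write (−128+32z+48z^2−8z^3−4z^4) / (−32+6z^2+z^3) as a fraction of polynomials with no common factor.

(16−4z^2)/(4+z)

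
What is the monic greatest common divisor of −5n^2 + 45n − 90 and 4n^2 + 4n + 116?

1

Euclidean algorithm in ℚ[n]:
  −5n^2 + 45n − 90 = (−5/4)(4n^2 + 4n + 116) + (50n + 55)
  4n^2 + 4n + 116 = ((2/25)n − 1/125)(50n + 55) + (2911/25)
  50n + 55 = ((1250/2911)n + 1375/2911)(2911/25) + (0)
The last nonzero remainder is the constant 2911/25, so the polynomials are coprime and gcd = 1.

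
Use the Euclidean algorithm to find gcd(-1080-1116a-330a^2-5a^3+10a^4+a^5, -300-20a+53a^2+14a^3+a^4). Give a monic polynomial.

By polynomial division,
  a^5+10a^4-5a^3-330a^2-1116a-1080 = (a-4)(a^4+14a^3+53a^2-20a-300) + (-2a^3-98a^2-896a-2280)
  a^4+14a^3+53a^2-20a-300 = (-(1/2)a+35/2)(-2a^3-98a^2-896a-2280) + (1320a^2+14520a+39600)
  -2a^3-98a^2-896a-2280 = (-(1/660)a-19/330)(1320a^2+14520a+39600) + (0)
Last nonzero remainder: 1320a^2+14520a+39600. Dividing through by 1320 gives the monic gcd a^2+11a+30.

30+11a+a^2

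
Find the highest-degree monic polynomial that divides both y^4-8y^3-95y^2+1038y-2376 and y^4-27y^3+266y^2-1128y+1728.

y^3-19y^2+114y-216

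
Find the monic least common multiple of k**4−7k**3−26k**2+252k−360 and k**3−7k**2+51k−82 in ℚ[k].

k**6−12k**5+50k**4+95k**3−2686k**2+12132k−14760

Apply the Euclidean algorithm:
  k**4−7k**3−26k**2+252k−360 = (k)(k**3−7k**2+51k−82) + (−77k**2+334k−360)
  k**3−7k**2+51k−82 = (−(1/77)k+205/5929)(−77k**2+334k−360) + ((206189/5929)k−412378/5929)
  −77k**2+334k−360 = (−(456533/206189)k+1067220/206189)((206189/5929)k−412378/5929) + (0)
Last nonzero remainder: (206189/5929)k−412378/5929. Dividing through by 206189/5929 gives the monic gcd k−2.
Then lcm(f, g) = f·g / gcd(f, g); expanding and making the result monic gives the answer.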